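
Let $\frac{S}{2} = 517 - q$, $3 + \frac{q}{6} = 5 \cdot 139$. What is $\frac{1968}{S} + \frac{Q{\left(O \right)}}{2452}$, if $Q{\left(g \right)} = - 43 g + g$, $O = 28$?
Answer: $- \frac{1671882}{2228255} \approx -0.75031$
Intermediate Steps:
$q = 4152$ ($q = -18 + 6 \cdot 5 \cdot 139 = -18 + 6 \cdot 695 = -18 + 4170 = 4152$)
$Q{\left(g \right)} = - 42 g$
$S = -7270$ ($S = 2 \left(517 - 4152\right) = 2 \left(-3635\right) = -7270$)
$\frac{1968}{S} + \frac{Q{\left(O \right)}}{2452} = \frac{1968}{-7270} + \frac{\left(-42\right) 28}{2452} = 1968 \left(- \frac{1}{7270}\right) - \frac{294}{613} = - \frac{984}{3635} - \frac{294}{613} = - \frac{1671882}{2228255}$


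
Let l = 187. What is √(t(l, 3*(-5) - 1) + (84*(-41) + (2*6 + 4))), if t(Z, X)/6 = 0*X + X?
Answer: 2*I*√881 ≈ 59.363*I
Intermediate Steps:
t(Z, X) = 6*X (t(Z, X) = 6*(0*X + X) = 6*(0 + X) = 6*X)
√(t(l, 3*(-5) - 1) + (84*(-41) + (2*6 + 4))) = √(6*(3*(-5) - 1) + (84*(-41) + (2*6 + 4))) = √(6*(-15 - 1) + (-3444 + (12 + 4))) = √(6*(-16) + (-3444 + 16)) = √(-96 - 3428) = √(-3524) = 2*I*√881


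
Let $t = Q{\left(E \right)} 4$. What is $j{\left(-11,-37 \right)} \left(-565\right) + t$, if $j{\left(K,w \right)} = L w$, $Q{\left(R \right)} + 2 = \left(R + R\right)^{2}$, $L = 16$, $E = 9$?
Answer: $335768$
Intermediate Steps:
$Q{\left(R \right)} = -2 + 4 R^{2}$ ($Q{\left(R \right)} = -2 + \left(R + R\right)^{2} = -2 + \left(2 R\right)^{2} = -2 + 4 R^{2}$)
$j{\left(K,w \right)} = 16 w$
$t = 1288$ ($t = \left(-2 + 4 \cdot 9^{2}\right) 4 = \left(-2 + 4 \cdot 81\right) 4 = \left(-2 + 324\right) 4 = 322 \cdot 4 = 1288$)
$j{\left(-11,-37 \right)} \left(-565\right) + t = 16 \left(-37\right) \left(-565\right) + 1288 = \left(-592\right) \left(-565\right) + 1288 = 334480 + 1288 = 335768$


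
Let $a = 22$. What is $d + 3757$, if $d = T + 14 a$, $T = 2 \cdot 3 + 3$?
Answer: $4074$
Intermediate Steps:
$T = 9$ ($T = 6 + 3 = 9$)
$d = 317$ ($d = 9 + 14 \cdot 22 = 9 + 308 = 317$)
$d + 3757 = 317 + 3757 = 4074$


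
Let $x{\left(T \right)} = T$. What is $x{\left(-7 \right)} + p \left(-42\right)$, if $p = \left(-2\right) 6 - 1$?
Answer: $539$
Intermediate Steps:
$p = -13$ ($p = -12 - 1 = -13$)
$x{\left(-7 \right)} + p \left(-42\right) = -7 - -546 = -7 + 546 = 539$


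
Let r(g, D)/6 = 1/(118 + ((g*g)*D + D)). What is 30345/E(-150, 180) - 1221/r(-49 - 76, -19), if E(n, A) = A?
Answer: 724729015/12 ≈ 6.0394e+7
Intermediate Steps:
r(g, D) = 6/(118 + D + D*g**2) (r(g, D) = 6/(118 + ((g*g)*D + D)) = 6/(118 + (g**2*D + D)) = 6/(118 + (D*g**2 + D)) = 6/(118 + (D + D*g**2)) = 6/(118 + D + D*g**2))
30345/E(-150, 180) - 1221/r(-49 - 76, -19) = 30345/180 - (40293/2 - 7733*(-49 - 76)**2/2) = 30345*(1/180) - 1221/(6/(118 - 19 - 19*(-125)**2)) = 2023/12 - 1221/(6/(118 - 19 - 19*15625)) = 2023/12 - 1221/(6/(118 - 19 - 296875)) = 2023/12 - 1221/(6/(-296776)) = 2023/12 - 1221/(6*(-1/296776)) = 2023/12 - 1221/(-3/148388) = 2023/12 - 1221*(-148388/3) = 2023/12 + 60393916 = 724729015/12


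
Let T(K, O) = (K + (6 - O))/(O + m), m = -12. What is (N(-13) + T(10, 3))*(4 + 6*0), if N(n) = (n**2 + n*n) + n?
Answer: 11648/9 ≈ 1294.2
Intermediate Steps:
T(K, O) = (6 + K - O)/(-12 + O) (T(K, O) = (K + (6 - O))/(O - 12) = (6 + K - O)/(-12 + O))
N(n) = n + 2*n**2 (N(n) = (n**2 + n**2) + n = 2*n**2 + n = n + 2*n**2)
(N(-13) + T(10, 3))*(4 + 6*0) = (-13*(1 + 2*(-13)) + (6 + 10 - 1*3)/(-12 + 3))*(4 + 6*0) = (-13*(1 - 26) + (6 + 10 - 3)/(-9))*(4 + 0) = (-13*(-25) - 1/9*13)*4 = (325 - 13/9)*4 = (2912/9)*4 = 11648/9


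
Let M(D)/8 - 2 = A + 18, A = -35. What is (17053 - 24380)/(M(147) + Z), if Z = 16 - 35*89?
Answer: 7327/3219 ≈ 2.2762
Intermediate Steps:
Z = -3099 (Z = 16 - 3115 = -3099)
M(D) = -120 (M(D) = 16 + 8*(-35 + 18) = 16 + 8*(-17) = 16 - 136 = -120)
(17053 - 24380)/(M(147) + Z) = (17053 - 24380)/(-120 - 3099) = -7327/(-3219) = -7327*(-1/3219) = 7327/3219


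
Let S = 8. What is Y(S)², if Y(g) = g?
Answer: 64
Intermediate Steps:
Y(S)² = 8² = 64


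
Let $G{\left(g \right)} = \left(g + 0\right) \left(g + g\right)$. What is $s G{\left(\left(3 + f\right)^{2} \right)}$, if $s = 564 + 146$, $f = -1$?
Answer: $22720$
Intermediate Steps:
$G{\left(g \right)} = 2 g^{2}$ ($G{\left(g \right)} = g 2 g = 2 g^{2}$)
$s = 710$
$s G{\left(\left(3 + f\right)^{2} \right)} = 710 \cdot 2 \left(\left(3 - 1\right)^{2}\right)^{2} = 710 \cdot 2 \left(2^{2}\right)^{2} = 710 \cdot 2 \cdot 4^{2} = 710 \cdot 2 \cdot 16 = 710 \cdot 32 = 22720$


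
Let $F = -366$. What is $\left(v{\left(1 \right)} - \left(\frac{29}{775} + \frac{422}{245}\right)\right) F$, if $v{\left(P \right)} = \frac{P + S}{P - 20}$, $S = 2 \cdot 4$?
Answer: $\frac{589832424}{721525} \approx 817.48$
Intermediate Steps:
$S = 8$
$v{\left(P \right)} = \frac{8 + P}{-20 + P}$ ($v{\left(P \right)} = \frac{P + 8}{P - 20} = \frac{8 + P}{-20 + P}$)
$\left(v{\left(1 \right)} - \left(\frac{29}{775} + \frac{422}{245}\right)\right) F = \left(\frac{8 + 1}{-20 + 1} - \left(\frac{29}{775} + \frac{422}{245}\right)\right) \left(-366\right) = \left(\frac{1}{-19} \cdot 9 - \frac{66831}{37975}\right) \left(-366\right) = \left(\left(- \frac{1}{19}\right) 9 - \frac{66831}{37975}\right) \left(-366\right) = \left(- \frac{9}{19} - \frac{66831}{37975}\right) \left(-366\right) = \left(- \frac{1611564}{721525}\right) \left(-366\right) = \frac{589832424}{721525}$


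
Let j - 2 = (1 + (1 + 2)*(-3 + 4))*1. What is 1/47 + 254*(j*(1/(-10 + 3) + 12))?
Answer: 5945131/329 ≈ 18070.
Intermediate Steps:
j = 6 (j = 2 + (1 + (1 + 2)*(-3 + 4))*1 = 2 + (1 + 3*1)*1 = 2 + (1 + 3)*1 = 2 + 4*1 = 2 + 4 = 6)
1/47 + 254*(j*(1/(-10 + 3) + 12)) = 1/47 + 254*(6*(1/(-10 + 3) + 12)) = 1/47 + 254*(6*(1/(-7) + 12)) = 1/47 + 254*(6*(-1/7 + 12)) = 1/47 + 254*(6*(83/7)) = 1/47 + 254*(498/7) = 1/47 + 126492/7 = 5945131/329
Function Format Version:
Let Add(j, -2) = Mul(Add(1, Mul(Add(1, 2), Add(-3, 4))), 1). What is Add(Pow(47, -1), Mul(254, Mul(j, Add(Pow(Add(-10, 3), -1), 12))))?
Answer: Rational(5945131, 329) ≈ 18070.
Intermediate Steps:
j = 6 (j = Add(2, Mul(Add(1, Mul(Add(1, 2), Add(-3, 4))), 1)) = Add(2, Mul(Add(1, Mul(3, 1)), 1)) = Add(2, Mul(Add(1, 3), 1)) = Add(2, Mul(4, 1)) = Add(2, 4) = 6)
Add(Pow(47, -1), Mul(254, Mul(j, Add(Pow(Add(-10, 3), -1), 12)))) = Add(Pow(47, -1), Mul(254, Mul(6, Add(Pow(Add(-10, 3), -1), 12)))) = Add(Rational(1, 47), Mul(254, Mul(6, Add(Pow(-7, -1), 12)))) = Add(Rational(1, 47), Mul(254, Mul(6, Add(Rational(-1, 7), 12)))) = Add(Rational(1, 47), Mul(254, Mul(6, Rational(83, 7)))) = Add(Rational(1, 47), Mul(254, Rational(498, 7))) = Add(Rational(1, 47), Rational(126492, 7)) = Rational(5945131, 329)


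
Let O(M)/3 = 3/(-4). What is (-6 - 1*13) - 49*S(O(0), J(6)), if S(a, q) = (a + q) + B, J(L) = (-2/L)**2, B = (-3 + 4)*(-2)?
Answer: 6617/36 ≈ 183.81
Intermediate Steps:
B = -2 (B = 1*(-2) = -2)
O(M) = -9/4 (O(M) = 3*(3/(-4)) = 3*(3*(-1/4)) = 3*(-3/4) = -9/4)
J(L) = 4/L**2
S(a, q) = -2 + a + q (S(a, q) = (a + q) - 2 = -2 + a + q)
(-6 - 1*13) - 49*S(O(0), J(6)) = (-6 - 1*13) - 49*(-2 - 9/4 + 4/6**2) = (-6 - 13) - 49*(-2 - 9/4 + 4*(1/36)) = -19 - 49*(-2 - 9/4 + 1/9) = -19 - 49*(-149/36) = -19 + 7301/36 = 6617/36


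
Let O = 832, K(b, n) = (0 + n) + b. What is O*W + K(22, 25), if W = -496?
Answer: -412625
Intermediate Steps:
K(b, n) = b + n (K(b, n) = n + b = b + n)
O*W + K(22, 25) = 832*(-496) + (22 + 25) = -412672 + 47 = -412625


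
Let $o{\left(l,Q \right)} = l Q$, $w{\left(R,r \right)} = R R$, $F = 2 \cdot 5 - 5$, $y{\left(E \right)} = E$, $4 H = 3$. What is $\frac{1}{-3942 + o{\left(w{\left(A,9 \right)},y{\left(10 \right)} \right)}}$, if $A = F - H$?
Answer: $- \frac{8}{30091} \approx -0.00026586$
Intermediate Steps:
$H = \frac{3}{4}$ ($H = \frac{1}{4} \cdot 3 = \frac{3}{4} \approx 0.75$)
$F = 5$ ($F = 10 - 5 = 5$)
$A = \frac{17}{4}$ ($A = 5 - \frac{3}{4} = \frac{17}{4} \approx 4.25$)
$w{\left(R,r \right)} = R^{2}$
$o{\left(l,Q \right)} = Q l$
$\frac{1}{-3942 + o{\left(w{\left(A,9 \right)},y{\left(10 \right)} \right)}} = \frac{1}{-3942 + 10 \left(\frac{17}{4}\right)^{2}} = \frac{1}{-3942 + 10 \cdot \frac{289}{16}} = \frac{1}{-3942 + \frac{1445}{8}} = \frac{1}{- \frac{30091}{8}} = - \frac{8}{30091}$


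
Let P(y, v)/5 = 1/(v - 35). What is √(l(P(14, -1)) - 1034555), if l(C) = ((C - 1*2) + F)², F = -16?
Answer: I*√1340356871/36 ≈ 1017.0*I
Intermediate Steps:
P(y, v) = 5/(-35 + v) (P(y, v) = 5/(v - 35) = 5/(-35 + v))
l(C) = (-18 + C)² (l(C) = ((C - 1*2) - 16)² = ((C - 2) - 16)² = ((-2 + C) - 16)² = (-18 + C)²)
√(l(P(14, -1)) - 1034555) = √((-18 + 5/(-35 - 1))² - 1034555) = √((-18 + 5/(-36))² - 1034555) = √((-18 + 5*(-1/36))² - 1034555) = √((-18 - 5/36)² - 1034555) = √((-653/36)² - 1034555) = √(426409/1296 - 1034555) = √(-1340356871/1296) = I*√1340356871/36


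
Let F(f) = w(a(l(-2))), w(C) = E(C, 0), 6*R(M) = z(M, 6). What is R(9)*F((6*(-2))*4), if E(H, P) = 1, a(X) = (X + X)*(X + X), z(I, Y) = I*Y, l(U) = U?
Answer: 9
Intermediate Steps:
a(X) = 4*X² (a(X) = (2*X)*(2*X) = 4*X²)
R(M) = M (R(M) = (M*6)/6 = (6*M)/6 = M)
w(C) = 1
F(f) = 1
R(9)*F((6*(-2))*4) = 9*1 = 9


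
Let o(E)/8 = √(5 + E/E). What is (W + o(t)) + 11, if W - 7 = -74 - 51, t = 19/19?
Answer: -107 + 8*√6 ≈ -87.404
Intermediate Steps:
t = 1 (t = 19*(1/19) = 1)
W = -118 (W = 7 + (-74 - 51) = 7 - 125 = -118)
o(E) = 8*√6 (o(E) = 8*√(5 + E/E) = 8*√(5 + 1) = 8*√6)
(W + o(t)) + 11 = (-118 + 8*√6) + 11 = -107 + 8*√6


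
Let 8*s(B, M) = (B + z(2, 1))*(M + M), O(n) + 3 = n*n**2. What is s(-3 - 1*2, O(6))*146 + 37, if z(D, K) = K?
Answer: -31061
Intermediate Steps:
O(n) = -3 + n**3 (O(n) = -3 + n*n**2 = -3 + n**3)
s(B, M) = M*(1 + B)/4 (s(B, M) = ((B + 1)*(M + M))/8 = ((1 + B)*(2*M))/8 = (2*M*(1 + B))/8 = M*(1 + B)/4)
s(-3 - 1*2, O(6))*146 + 37 = ((-3 + 6**3)*(1 + (-3 - 1*2))/4)*146 + 37 = ((-3 + 216)*(1 + (-3 - 2))/4)*146 + 37 = ((1/4)*213*(1 - 5))*146 + 37 = ((1/4)*213*(-4))*146 + 37 = -213*146 + 37 = -31098 + 37 = -31061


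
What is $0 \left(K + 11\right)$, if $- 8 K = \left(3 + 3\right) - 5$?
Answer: $0$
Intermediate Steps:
$K = - \frac{1}{8}$ ($K = - \frac{\left(3 + 3\right) - 5}{8} = - \frac{6 - 5}{8} = \left(- \frac{1}{8}\right) 1 = - \frac{1}{8} \approx -0.125$)
$0 \left(K + 11\right) = 0 \left(- \frac{1}{8} + 11\right) = 0 \cdot \frac{87}{8} = 0$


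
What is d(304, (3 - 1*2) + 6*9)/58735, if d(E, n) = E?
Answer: 304/58735 ≈ 0.0051758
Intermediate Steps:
d(304, (3 - 1*2) + 6*9)/58735 = 304/58735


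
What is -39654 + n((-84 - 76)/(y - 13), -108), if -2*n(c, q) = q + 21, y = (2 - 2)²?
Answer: -79221/2 ≈ -39611.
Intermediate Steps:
y = 0 (y = 0² = 0)
n(c, q) = -21/2 - q/2 (n(c, q) = -(q + 21)/2 = -(21 + q)/2 = -21/2 - q/2)
-39654 + n((-84 - 76)/(y - 13), -108) = -39654 + (-21/2 - ½*(-108)) = -39654 + (-21/2 + 54) = -39654 + 87/2 = -79221/2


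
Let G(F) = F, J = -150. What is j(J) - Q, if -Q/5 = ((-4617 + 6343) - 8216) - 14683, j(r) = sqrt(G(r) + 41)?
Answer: -105865 + I*sqrt(109) ≈ -1.0587e+5 + 10.44*I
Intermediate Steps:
j(r) = sqrt(41 + r) (j(r) = sqrt(r + 41) = sqrt(41 + r))
Q = 105865 (Q = -5*(((-4617 + 6343) - 8216) - 14683) = -5*((1726 - 8216) - 14683) = -5*(-6490 - 14683) = -5*(-21173) = 105865)
j(J) - Q = sqrt(41 - 150) - 1*105865 = sqrt(-109) - 105865 = I*sqrt(109) - 105865 = -105865 + I*sqrt(109)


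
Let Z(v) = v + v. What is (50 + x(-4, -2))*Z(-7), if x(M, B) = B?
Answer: -672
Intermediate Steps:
Z(v) = 2*v
(50 + x(-4, -2))*Z(-7) = (50 - 2)*(2*(-7)) = 48*(-14) = -672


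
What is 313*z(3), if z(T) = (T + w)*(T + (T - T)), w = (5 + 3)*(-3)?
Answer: -19719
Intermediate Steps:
w = -24 (w = 8*(-3) = -24)
z(T) = T*(-24 + T) (z(T) = (T - 24)*(T + (T - T)) = (-24 + T)*(T + 0) = (-24 + T)*T = T*(-24 + T))
313*z(3) = 313*(3*(-24 + 3)) = 313*(3*(-21)) = 313*(-63) = -19719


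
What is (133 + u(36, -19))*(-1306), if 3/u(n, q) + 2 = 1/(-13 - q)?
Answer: -1887170/11 ≈ -1.7156e+5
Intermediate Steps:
u(n, q) = 3/(-2 + 1/(-13 - q))
(133 + u(36, -19))*(-1306) = (133 + 3*(-13 - 1*(-19))/(27 + 2*(-19)))*(-1306) = (133 + 3*(-13 + 19)/(27 - 38))*(-1306) = (133 + 3*6/(-11))*(-1306) = (133 + 3*(-1/11)*6)*(-1306) = (133 - 18/11)*(-1306) = (1445/11)*(-1306) = -1887170/11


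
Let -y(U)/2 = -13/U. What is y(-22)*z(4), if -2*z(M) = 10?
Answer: 65/11 ≈ 5.9091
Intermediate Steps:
y(U) = 26/U (y(U) = -(-26)/U = 26/U)
z(M) = -5 (z(M) = -½*10 = -5)
y(-22)*z(4) = (26/(-22))*(-5) = (26*(-1/22))*(-5) = -13/11*(-5) = 65/11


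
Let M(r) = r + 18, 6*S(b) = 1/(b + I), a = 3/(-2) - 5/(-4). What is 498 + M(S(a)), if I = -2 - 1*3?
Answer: 32506/63 ≈ 515.97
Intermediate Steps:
I = -5 (I = -2 - 3 = -5)
a = -¼ (a = 3*(-½) - 5*(-¼) = -3/2 + 5/4 = -¼ ≈ -0.25000)
S(b) = 1/(6*(-5 + b)) (S(b) = 1/(6*(b - 5)) = 1/(6*(-5 + b)))
M(r) = 18 + r
498 + M(S(a)) = 498 + (18 + 1/(6*(-5 - ¼))) = 498 + (18 + 1/(6*(-21/4))) = 498 + (18 + (⅙)*(-4/21)) = 498 + (18 - 2/63) = 498 + 1132/63 = 32506/63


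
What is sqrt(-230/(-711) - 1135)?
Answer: I*sqrt(63733645)/237 ≈ 33.685*I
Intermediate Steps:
sqrt(-230/(-711) - 1135) = sqrt(-230*(-1/711) - 1135) = sqrt(230/711 - 1135) = sqrt(-806755/711) = I*sqrt(63733645)/237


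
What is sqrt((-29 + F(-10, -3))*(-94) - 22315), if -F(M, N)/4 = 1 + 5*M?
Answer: I*sqrt(38013) ≈ 194.97*I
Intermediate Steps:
F(M, N) = -4 - 20*M (F(M, N) = -4*(1 + 5*M) = -4 - 20*M)
sqrt((-29 + F(-10, -3))*(-94) - 22315) = sqrt((-29 + (-4 - 20*(-10)))*(-94) - 22315) = sqrt((-29 + (-4 + 200))*(-94) - 22315) = sqrt((-29 + 196)*(-94) - 22315) = sqrt(167*(-94) - 22315) = sqrt(-15698 - 22315) = sqrt(-38013) = I*sqrt(38013)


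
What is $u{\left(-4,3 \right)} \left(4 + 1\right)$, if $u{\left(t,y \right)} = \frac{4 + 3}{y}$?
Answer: $\frac{35}{3} \approx 11.667$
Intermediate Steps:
$u{\left(t,y \right)} = \frac{7}{y}$
$u{\left(-4,3 \right)} \left(4 + 1\right) = \frac{7}{3} \left(4 + 1\right) = 7 \cdot \frac{1}{3} \cdot 5 = \frac{7}{3} \cdot 5 = \frac{35}{3}$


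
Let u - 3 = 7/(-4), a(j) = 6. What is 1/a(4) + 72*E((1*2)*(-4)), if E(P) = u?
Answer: 541/6 ≈ 90.167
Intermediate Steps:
u = 5/4 (u = 3 + 7/(-4) = 3 + 7*(-1/4) = 3 - 7/4 = 5/4 ≈ 1.2500)
E(P) = 5/4
1/a(4) + 72*E((1*2)*(-4)) = 1/6 + 72*(5/4) = 1/6 + 90 = 541/6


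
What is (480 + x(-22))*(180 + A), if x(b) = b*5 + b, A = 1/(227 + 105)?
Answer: 5199207/83 ≈ 62641.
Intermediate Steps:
A = 1/332 ≈ 0.0030120
x(b) = 6*b (x(b) = 5*b + b = 6*b)
(480 + x(-22))*(180 + A) = (480 + 6*(-22))*(180 + 1/332) = (480 - 132)*(59761/332) = 348*(59761/332) = 5199207/83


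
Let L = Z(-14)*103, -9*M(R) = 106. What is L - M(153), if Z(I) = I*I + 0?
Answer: 181798/9 ≈ 20200.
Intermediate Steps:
Z(I) = I² (Z(I) = I² + 0 = I²)
M(R) = -106/9 (M(R) = -⅑*106 = -106/9)
L = 20188 (L = (-14)²*103 = 196*103 = 20188)
L - M(153) = 20188 - 1*(-106/9) = 20188 + 106/9 = 181798/9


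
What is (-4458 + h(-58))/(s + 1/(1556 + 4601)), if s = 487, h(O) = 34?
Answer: -6809642/749615 ≈ -9.0842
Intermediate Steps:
(-4458 + h(-58))/(s + 1/(1556 + 4601)) = (-4458 + 34)/(487 + 1/(1556 + 4601)) = -4424/(487 + 1/6157) = -4424/2998460/6157 = -4424*6157/2998460 = -6809642/749615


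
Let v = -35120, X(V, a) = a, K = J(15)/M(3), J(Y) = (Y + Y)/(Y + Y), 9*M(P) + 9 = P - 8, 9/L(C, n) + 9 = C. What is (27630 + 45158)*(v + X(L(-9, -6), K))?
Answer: -17894529466/7 ≈ -2.5564e+9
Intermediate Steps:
L(C, n) = 9/(-9 + C)
M(P) = -17/9 + P/9 (M(P) = -1 + (P - 8)/9 = -1 + (-8 + P)/9 = -1 + (-8/9 + P/9) = -17/9 + P/9)
J(Y) = 1 (J(Y) = (2*Y)/((2*Y)) = (2*Y)*(1/(2*Y)) = 1)
K = -9/14 (K = 1/(-17/9 + (⅑)*3) = 1/(-17/9 + ⅓) = 1/(-14/9) = 1*(-9/14) = -9/14 ≈ -0.64286)
(27630 + 45158)*(v + X(L(-9, -6), K)) = (27630 + 45158)*(-35120 - 9/14) = 72788*(-491689/14) = -17894529466/7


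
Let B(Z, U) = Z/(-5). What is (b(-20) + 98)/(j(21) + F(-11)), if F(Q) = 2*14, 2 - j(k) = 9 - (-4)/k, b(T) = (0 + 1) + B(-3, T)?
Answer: 10458/2185 ≈ 4.7863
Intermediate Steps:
B(Z, U) = -Z/5 (B(Z, U) = Z*(-⅕) = -Z/5)
b(T) = 8/5 (b(T) = (0 + 1) - ⅕*(-3) = 1 + ⅗ = 8/5)
j(k) = -7 - 4/k (j(k) = 2 - (9 - (-4)/k) = 2 - (9 + 4/k) = 2 + (-9 - 4/k) = -7 - 4/k)
F(Q) = 28
(b(-20) + 98)/(j(21) + F(-11)) = (8/5 + 98)/((-7 - 4/21) + 28) = 498/(5*((-7 - 4*1/21) + 28)) = 498/(5*((-7 - 4/21) + 28)) = 498/(5*(-151/21 + 28)) = 498/(5*(437/21)) = (498/5)*(21/437) = 10458/2185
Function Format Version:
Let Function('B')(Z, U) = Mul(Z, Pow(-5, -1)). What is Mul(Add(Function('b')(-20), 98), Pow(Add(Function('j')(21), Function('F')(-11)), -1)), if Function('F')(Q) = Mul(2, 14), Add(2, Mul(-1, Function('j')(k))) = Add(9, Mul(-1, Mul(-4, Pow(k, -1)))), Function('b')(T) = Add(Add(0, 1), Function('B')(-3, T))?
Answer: Rational(10458, 2185) ≈ 4.7863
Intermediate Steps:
Function('B')(Z, U) = Mul(Rational(-1, 5), Z) (Function('B')(Z, U) = Mul(Z, Rational(-1, 5)) = Mul(Rational(-1, 5), Z))
Function('b')(T) = Rational(8, 5) (Function('b')(T) = Add(Add(0, 1), Mul(Rational(-1, 5), -3)) = Add(1, Rational(3, 5)) = Rational(8, 5))
Function('j')(k) = Add(-7, Mul(-4, Pow(k, -1))) (Function('j')(k) = Add(2, Mul(-1, Add(9, Mul(-1, Mul(-4, Pow(k, -1)))))) = Add(2, Mul(-1, Add(9, Mul(4, Pow(k, -1))))) = Add(2, Add(-9, Mul(-4, Pow(k, -1)))) = Add(-7, Mul(-4, Pow(k, -1))))
Function('F')(Q) = 28
Mul(Add(Function('b')(-20), 98), Pow(Add(Function('j')(21), Function('F')(-11)), -1)) = Mul(Add(Rational(8, 5), 98), Pow(Add(Add(-7, Mul(-4, Pow(21, -1))), 28), -1)) = Mul(Rational(498, 5), Pow(Add(Add(-7, Mul(-4, Rational(1, 21))), 28), -1)) = Mul(Rational(498, 5), Pow(Add(Add(-7, Rational(-4, 21)), 28), -1)) = Mul(Rational(498, 5), Pow(Add(Rational(-151, 21), 28), -1)) = Mul(Rational(498, 5), Pow(Rational(437, 21), -1)) = Mul(Rational(498, 5), Rational(21, 437)) = Rational(10458, 2185)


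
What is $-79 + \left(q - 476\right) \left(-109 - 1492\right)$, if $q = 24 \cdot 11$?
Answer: $339333$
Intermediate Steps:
$q = 264$
$-79 + \left(q - 476\right) \left(-109 - 1492\right) = -79 + \left(264 - 476\right) \left(-109 - 1492\right) = -79 - -339412 = -79 + 339412 = 339333$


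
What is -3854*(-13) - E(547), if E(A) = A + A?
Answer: 49008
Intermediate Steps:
E(A) = 2*A
-3854*(-13) - E(547) = -3854*(-13) - 2*547 = 50102 - 1*1094 = 50102 - 1094 = 49008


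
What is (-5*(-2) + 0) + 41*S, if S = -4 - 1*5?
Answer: -359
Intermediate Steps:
S = -9 (S = -4 - 5 = -9)
(-5*(-2) + 0) + 41*S = (-5*(-2) + 0) + 41*(-9) = (10 + 0) - 369 = 10 - 369 = -359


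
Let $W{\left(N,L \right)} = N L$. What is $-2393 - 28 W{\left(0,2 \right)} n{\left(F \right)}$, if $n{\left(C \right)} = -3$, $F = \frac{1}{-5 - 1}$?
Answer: $-2393$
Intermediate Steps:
$F = - \frac{1}{6}$ ($F = \frac{1}{-6} = - \frac{1}{6} \approx -0.16667$)
$W{\left(N,L \right)} = L N$
$-2393 - 28 W{\left(0,2 \right)} n{\left(F \right)} = -2393 - 28 \cdot 2 \cdot 0 \left(-3\right) = -2393 - 28 \cdot 0 \left(-3\right) = -2393 - 0 \left(-3\right) = -2393 - 0 = -2393 + 0 = -2393$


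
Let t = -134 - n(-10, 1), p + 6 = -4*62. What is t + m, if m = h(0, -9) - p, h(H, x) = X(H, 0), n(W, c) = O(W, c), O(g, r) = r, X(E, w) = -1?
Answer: 118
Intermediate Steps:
n(W, c) = c
p = -254 (p = -6 - 4*62 = -6 - 248 = -254)
h(H, x) = -1
t = -135 (t = -134 - 1*1 = -134 - 1 = -135)
m = 253 (m = -1 - 1*(-254) = -1 + 254 = 253)
t + m = -135 + 253 = 118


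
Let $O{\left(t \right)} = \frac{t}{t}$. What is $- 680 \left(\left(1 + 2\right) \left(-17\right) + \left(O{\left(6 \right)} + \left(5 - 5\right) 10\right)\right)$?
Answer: $34000$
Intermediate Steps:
$O{\left(t \right)} = 1$
$- 680 \left(\left(1 + 2\right) \left(-17\right) + \left(O{\left(6 \right)} + \left(5 - 5\right) 10\right)\right) = - 680 \left(\left(1 + 2\right) \left(-17\right) + \left(1 + \left(5 - 5\right) 10\right)\right) = - 680 \left(3 \left(-17\right) + \left(1 + \left(5 - 5\right) 10\right)\right) = - 680 \left(-51 + \left(1 + 0 \cdot 10\right)\right) = - 680 \left(-51 + \left(1 + 0\right)\right) = - 680 \left(-51 + 1\right) = \left(-680\right) \left(-50\right) = 34000$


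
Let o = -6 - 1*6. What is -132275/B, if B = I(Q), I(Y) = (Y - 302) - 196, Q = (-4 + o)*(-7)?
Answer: 132275/386 ≈ 342.68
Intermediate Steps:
o = -12 (o = -6 - 6 = -12)
Q = 112 (Q = (-4 - 12)*(-7) = -16*(-7) = 112)
I(Y) = -498 + Y (I(Y) = (-302 + Y) - 196 = -498 + Y)
B = -386 (B = -498 + 112 = -386)
-132275/B = -132275/(-386) = -132275*(-1/386) = 132275/386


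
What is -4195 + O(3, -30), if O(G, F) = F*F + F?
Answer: -3325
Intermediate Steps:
O(G, F) = F + F² (O(G, F) = F² + F = F + F²)
-4195 + O(3, -30) = -4195 - 30*(1 - 30) = -4195 - 30*(-29) = -4195 + 870 = -3325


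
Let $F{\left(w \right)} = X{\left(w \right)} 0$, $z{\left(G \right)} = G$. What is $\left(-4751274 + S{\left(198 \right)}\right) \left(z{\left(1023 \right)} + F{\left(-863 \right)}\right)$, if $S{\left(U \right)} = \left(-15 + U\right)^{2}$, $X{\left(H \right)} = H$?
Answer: $-4826294055$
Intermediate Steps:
$F{\left(w \right)} = 0$ ($F{\left(w \right)} = w 0 = 0$)
$\left(-4751274 + S{\left(198 \right)}\right) \left(z{\left(1023 \right)} + F{\left(-863 \right)}\right) = \left(-4751274 + \left(-15 + 198\right)^{2}\right) \left(1023 + 0\right) = \left(-4751274 + 183^{2}\right) 1023 = \left(-4751274 + 33489\right) 1023 = \left(-4717785\right) 1023 = -4826294055$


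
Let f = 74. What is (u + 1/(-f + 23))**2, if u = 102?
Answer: 27050401/2601 ≈ 10400.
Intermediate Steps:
(u + 1/(-f + 23))**2 = (102 + 1/(-1*74 + 23))**2 = (102 + 1/(-74 + 23))**2 = (102 + 1/(-51))**2 = (102 - 1/51)**2 = (5201/51)**2 = 27050401/2601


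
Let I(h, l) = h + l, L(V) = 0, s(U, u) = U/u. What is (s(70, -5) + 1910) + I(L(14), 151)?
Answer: 2047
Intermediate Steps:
(s(70, -5) + 1910) + I(L(14), 151) = (70/(-5) + 1910) + (0 + 151) = (70*(-1/5) + 1910) + 151 = (-14 + 1910) + 151 = 1896 + 151 = 2047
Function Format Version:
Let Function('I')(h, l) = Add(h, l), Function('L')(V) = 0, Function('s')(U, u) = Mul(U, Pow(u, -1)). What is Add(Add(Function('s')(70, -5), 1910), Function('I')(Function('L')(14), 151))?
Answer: 2047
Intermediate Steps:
Add(Add(Function('s')(70, -5), 1910), Function('I')(Function('L')(14), 151)) = Add(Add(Mul(70, Pow(-5, -1)), 1910), Add(0, 151)) = Add(Add(Mul(70, Rational(-1, 5)), 1910), 151) = Add(Add(-14, 1910), 151) = Add(1896, 151) = 2047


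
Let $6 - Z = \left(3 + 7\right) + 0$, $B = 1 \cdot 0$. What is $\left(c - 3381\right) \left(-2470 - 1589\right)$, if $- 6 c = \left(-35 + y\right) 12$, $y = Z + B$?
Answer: $13406877$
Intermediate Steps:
$B = 0$
$Z = -4$ ($Z = 6 - \left(\left(3 + 7\right) + 0\right) = 6 - \left(10 + 0\right) = 6 - 10 = -4$)
$y = -4$ ($y = -4 + 0 = -4$)
$c = 78$ ($c = - \frac{\left(-35 - 4\right) 12}{6} = - \frac{\left(-39\right) 12}{6} = \left(- \frac{1}{6}\right) \left(-468\right) = 78$)
$\left(c - 3381\right) \left(-2470 - 1589\right) = \left(78 - 3381\right) \left(-2470 - 1589\right) = \left(-3303\right) \left(-4059\right) = 13406877$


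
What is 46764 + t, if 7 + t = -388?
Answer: 46369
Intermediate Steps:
t = -395 (t = -7 - 388 = -395)
46764 + t = 46764 - 395 = 46369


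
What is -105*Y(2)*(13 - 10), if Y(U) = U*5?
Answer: -3150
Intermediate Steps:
Y(U) = 5*U
-105*Y(2)*(13 - 10) = -105*5*2*(13 - 10) = -1050*3 = -105*30 = -3150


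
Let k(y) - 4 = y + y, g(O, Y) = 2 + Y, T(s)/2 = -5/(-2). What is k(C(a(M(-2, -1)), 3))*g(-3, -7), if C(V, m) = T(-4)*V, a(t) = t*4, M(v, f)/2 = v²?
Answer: -1620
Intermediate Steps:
T(s) = 5 (T(s) = 2*(-5/(-2)) = 2*(-5*(-½)) = 2*(5/2) = 5)
M(v, f) = 2*v²
a(t) = 4*t
C(V, m) = 5*V
k(y) = 4 + 2*y (k(y) = 4 + (y + y) = 4 + 2*y)
k(C(a(M(-2, -1)), 3))*g(-3, -7) = (4 + 2*(5*(4*(2*(-2)²))))*(2 - 7) = (4 + 2*(5*(4*(2*4))))*(-5) = (4 + 2*(5*(4*8)))*(-5) = (4 + 2*(5*32))*(-5) = (4 + 2*160)*(-5) = (4 + 320)*(-5) = 324*(-5) = -1620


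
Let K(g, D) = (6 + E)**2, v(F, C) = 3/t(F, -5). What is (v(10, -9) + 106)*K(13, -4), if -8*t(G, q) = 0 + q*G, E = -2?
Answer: 42592/25 ≈ 1703.7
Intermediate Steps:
t(G, q) = -G*q/8 (t(G, q) = -(0 + q*G)/8 = -(0 + G*q)/8 = -G*q/8)
v(F, C) = 24/(5*F) (v(F, C) = 3/((-1/8*F*(-5))) = 3/((5*F/8)) = 3*(8/(5*F)) = 24/(5*F))
K(g, D) = 16 (K(g, D) = (6 - 2)**2 = 4**2 = 16)
(v(10, -9) + 106)*K(13, -4) = ((24/5)/10 + 106)*16 = ((24/5)*(1/10) + 106)*16 = (12/25 + 106)*16 = (2662/25)*16 = 42592/25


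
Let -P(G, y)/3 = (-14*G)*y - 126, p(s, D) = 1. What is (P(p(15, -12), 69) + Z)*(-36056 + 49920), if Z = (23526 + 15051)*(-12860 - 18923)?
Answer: -16998505035960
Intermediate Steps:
Z = -1226092791 (Z = 38577*(-31783) = -1226092791)
P(G, y) = 378 + 42*G*y (P(G, y) = -3*((-14*G)*y - 126) = -3*(-14*G*y - 126) = -3*(-126 - 14*G*y) = 378 + 42*G*y)
(P(p(15, -12), 69) + Z)*(-36056 + 49920) = ((378 + 42*1*69) - 1226092791)*(-36056 + 49920) = ((378 + 2898) - 1226092791)*13864 = (3276 - 1226092791)*13864 = -1226089515*13864 = -16998505035960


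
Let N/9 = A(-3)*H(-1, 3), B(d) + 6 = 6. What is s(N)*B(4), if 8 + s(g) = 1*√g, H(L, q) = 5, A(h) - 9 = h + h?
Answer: 0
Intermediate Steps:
A(h) = 9 + 2*h (A(h) = 9 + (h + h) = 9 + 2*h)
B(d) = 0 (B(d) = -6 + 6 = 0)
N = 135 (N = 9*((9 + 2*(-3))*5) = 9*((9 - 6)*5) = 9*(3*5) = 9*15 = 135)
s(g) = -8 + √g (s(g) = -8 + 1*√g = -8 + √g)
s(N)*B(4) = (-8 + √135)*0 = (-8 + 3*√15)*0 = 0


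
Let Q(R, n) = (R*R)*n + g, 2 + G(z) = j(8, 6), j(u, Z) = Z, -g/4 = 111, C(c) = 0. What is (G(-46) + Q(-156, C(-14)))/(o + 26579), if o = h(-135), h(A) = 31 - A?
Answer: -88/5349 ≈ -0.016452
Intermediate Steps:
g = -444 (g = -4*111 = -444)
G(z) = 4 (G(z) = -2 + 6 = 4)
Q(R, n) = -444 + n*R**2 (Q(R, n) = (R*R)*n - 444 = R**2*n - 444 = n*R**2 - 444 = -444 + n*R**2)
o = 166 (o = 31 - 1*(-135) = 31 + 135 = 166)
(G(-46) + Q(-156, C(-14)))/(o + 26579) = (4 + (-444 + 0*(-156)**2))/(166 + 26579) = (4 + (-444 + 0*24336))/26745 = (4 + (-444 + 0))*(1/26745) = (4 - 444)*(1/26745) = -440*1/26745 = -88/5349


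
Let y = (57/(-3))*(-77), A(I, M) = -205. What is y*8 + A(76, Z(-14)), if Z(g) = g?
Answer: 11499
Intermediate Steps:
y = 1463 (y = (57*(-1/3))*(-77) = -19*(-77) = 1463)
y*8 + A(76, Z(-14)) = 1463*8 - 205 = 11704 - 205 = 11499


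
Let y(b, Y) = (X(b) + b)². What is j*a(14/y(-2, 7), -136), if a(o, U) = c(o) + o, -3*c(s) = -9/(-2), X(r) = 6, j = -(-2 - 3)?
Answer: -25/8 ≈ -3.1250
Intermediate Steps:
j = 5 (j = -1*(-5) = 5)
c(s) = -3/2 (c(s) = -(-3)/(-2) = -(-3)*(-1)/2 = -⅓*9/2 = -3/2)
y(b, Y) = (6 + b)²
a(o, U) = -3/2 + o
j*a(14/y(-2, 7), -136) = 5*(-3/2 + 14/((6 - 2)²)) = 5*(-3/2 + 14/(4²)) = 5*(-3/2 + 14/16) = 5*(-3/2 + 14*(1/16)) = 5*(-3/2 + 7/8) = 5*(-5/8) = -25/8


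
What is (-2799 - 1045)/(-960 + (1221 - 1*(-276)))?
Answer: -3844/537 ≈ -7.1583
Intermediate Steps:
(-2799 - 1045)/(-960 + (1221 - 1*(-276))) = -3844/(-960 + (1221 + 276)) = -3844/(-960 + 1497) = -3844/537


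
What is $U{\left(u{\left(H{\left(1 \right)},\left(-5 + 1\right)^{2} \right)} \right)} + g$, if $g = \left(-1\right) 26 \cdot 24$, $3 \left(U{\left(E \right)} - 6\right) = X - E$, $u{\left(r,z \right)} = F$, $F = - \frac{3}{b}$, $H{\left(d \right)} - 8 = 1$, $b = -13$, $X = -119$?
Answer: $- \frac{25652}{39} \approx -657.74$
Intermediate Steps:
$H{\left(d \right)} = 9$ ($H{\left(d \right)} = 8 + 1 = 9$)
$F = \frac{3}{13}$ ($F = - \frac{3}{-13} = \left(-3\right) \left(- \frac{1}{13}\right) = \frac{3}{13} \approx 0.23077$)
$u{\left(r,z \right)} = \frac{3}{13}$
$U{\left(E \right)} = - \frac{101}{3} - \frac{E}{3}$ ($U{\left(E \right)} = 6 + \frac{-119 - E}{3} = 6 - \left(\frac{119}{3} + \frac{E}{3}\right) = - \frac{101}{3} - \frac{E}{3}$)
$g = -624$ ($g = \left(-26\right) 24 = -624$)
$U{\left(u{\left(H{\left(1 \right)},\left(-5 + 1\right)^{2} \right)} \right)} + g = \left(- \frac{101}{3} - \frac{1}{13}\right) - 624 = - \frac{1316}{39} - 624 = - \frac{25652}{39}$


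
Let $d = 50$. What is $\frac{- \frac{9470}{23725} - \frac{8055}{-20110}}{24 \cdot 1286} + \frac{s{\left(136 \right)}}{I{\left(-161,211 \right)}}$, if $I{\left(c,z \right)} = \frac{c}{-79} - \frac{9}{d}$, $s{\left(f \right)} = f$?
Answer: $\frac{316421873476793653}{4322822278513440} \approx 73.198$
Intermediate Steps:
$I{\left(c,z \right)} = - \frac{9}{50} - \frac{c}{79}$ ($I{\left(c,z \right)} = \frac{c}{-79} - \frac{9}{50} = c \left(- \frac{1}{79}\right) - \frac{9}{50} = - \frac{c}{79} - \frac{9}{50} = - \frac{9}{50} - \frac{c}{79}$)
$\frac{- \frac{9470}{23725} - \frac{8055}{-20110}}{24 \cdot 1286} + \frac{s{\left(136 \right)}}{I{\left(-161,211 \right)}} = \frac{- \frac{9470}{23725} - \frac{8055}{-20110}}{24 \cdot 1286} + \frac{136}{- \frac{9}{50} - - \frac{161}{79}} = \frac{\left(-9470\right) \frac{1}{23725} - - \frac{1611}{4022}}{30864} + \frac{136}{- \frac{9}{50} + \frac{161}{79}} = \left(- \frac{1894}{4745} + \frac{1611}{4022}\right) \frac{1}{30864} + \frac{136}{\frac{7339}{3950}} = \frac{26527}{19084390} \cdot \frac{1}{30864} + 136 \cdot \frac{3950}{7339} = \frac{26527}{589020612960} + \frac{537200}{7339} = \frac{316421873476793653}{4322822278513440}$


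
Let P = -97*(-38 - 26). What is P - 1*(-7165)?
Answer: 13373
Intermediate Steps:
P = 6208 (P = -97*(-64) = 6208)
P - 1*(-7165) = 6208 - 1*(-7165) = 6208 + 7165 = 13373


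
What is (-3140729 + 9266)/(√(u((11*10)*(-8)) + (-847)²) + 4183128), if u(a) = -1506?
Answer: -13099310556264/17498559148481 + 3131463*√715903/17498559148481 ≈ -0.74844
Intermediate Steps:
(-3140729 + 9266)/(√(u((11*10)*(-8)) + (-847)²) + 4183128) = (-3140729 + 9266)/(√(-1506 + (-847)²) + 4183128) = -3131463/(√(-1506 + 717409) + 4183128) = -3131463/(√715903 + 4183128) = -3131463/(4183128 + √715903)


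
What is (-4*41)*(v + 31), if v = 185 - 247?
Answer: 5084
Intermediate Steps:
v = -62
(-4*41)*(v + 31) = (-4*41)*(-62 + 31) = -164*(-31) = 5084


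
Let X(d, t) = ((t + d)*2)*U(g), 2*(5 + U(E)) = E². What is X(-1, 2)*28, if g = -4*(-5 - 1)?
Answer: 15848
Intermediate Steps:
g = 24 (g = -4*(-6) = 24)
U(E) = -5 + E²/2
X(d, t) = 566*d + 566*t (X(d, t) = ((t + d)*2)*(-5 + (½)*24²) = ((d + t)*2)*(-5 + (½)*576) = (2*d + 2*t)*(-5 + 288) = (2*d + 2*t)*283 = 566*d + 566*t)
X(-1, 2)*28 = (566*(-1) + 566*2)*28 = (-566 + 1132)*28 = 566*28 = 15848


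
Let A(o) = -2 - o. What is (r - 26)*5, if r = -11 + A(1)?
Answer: -200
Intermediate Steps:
r = -14 (r = -11 + (-2 - 1*1) = -11 + (-2 - 1) = -11 - 3 = -14)
(r - 26)*5 = (-14 - 26)*5 = -40*5 = -200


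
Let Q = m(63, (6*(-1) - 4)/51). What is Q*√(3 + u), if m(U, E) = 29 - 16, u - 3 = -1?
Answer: 13*√5 ≈ 29.069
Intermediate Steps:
u = 2 (u = 3 - 1 = 2)
m(U, E) = 13
Q = 13
Q*√(3 + u) = 13*√(3 + 2) = 13*√5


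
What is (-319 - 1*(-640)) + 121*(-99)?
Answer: -11658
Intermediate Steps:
(-319 - 1*(-640)) + 121*(-99) = (-319 + 640) - 11979 = 321 - 11979 = -11658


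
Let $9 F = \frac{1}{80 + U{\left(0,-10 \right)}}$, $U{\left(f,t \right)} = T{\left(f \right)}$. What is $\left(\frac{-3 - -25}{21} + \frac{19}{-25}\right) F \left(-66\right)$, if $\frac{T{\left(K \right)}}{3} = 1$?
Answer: $- \frac{3322}{130725} \approx -0.025412$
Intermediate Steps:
$T{\left(K \right)} = 3$ ($T{\left(K \right)} = 3 \cdot 1 = 3$)
$U{\left(f,t \right)} = 3$
$F = \frac{1}{747}$ ($F = \frac{1}{9 \left(80 + 3\right)} = \frac{1}{9 \cdot 83} = \frac{1}{9} \cdot \frac{1}{83} = \frac{1}{747} \approx 0.0013387$)
$\left(\frac{-3 - -25}{21} + \frac{19}{-25}\right) F \left(-66\right) = \left(\frac{-3 - -25}{21} + \frac{19}{-25}\right) \frac{1}{747} \left(-66\right) = \left(\left(-3 + 25\right) \frac{1}{21} + 19 \left(- \frac{1}{25}\right)\right) \frac{1}{747} \left(-66\right) = \left(22 \cdot \frac{1}{21} - \frac{19}{25}\right) \frac{1}{747} \left(-66\right) = \left(\frac{22}{21} - \frac{19}{25}\right) \frac{1}{747} \left(-66\right) = \frac{151}{525} \cdot \frac{1}{747} \left(-66\right) = \frac{151}{392175} \left(-66\right) = - \frac{3322}{130725}$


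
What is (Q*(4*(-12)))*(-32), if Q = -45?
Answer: -69120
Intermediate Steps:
(Q*(4*(-12)))*(-32) = -180*(-12)*(-32) = -45*(-48)*(-32) = 2160*(-32) = -69120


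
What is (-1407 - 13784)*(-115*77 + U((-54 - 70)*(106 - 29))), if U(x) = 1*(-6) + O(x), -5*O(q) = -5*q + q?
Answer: 1253211927/5 ≈ 2.5064e+8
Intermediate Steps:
O(q) = 4*q/5 (O(q) = -(-5*q + q)/5 = -(-4)*q/5 = 4*q/5)
U(x) = -6 + 4*x/5 (U(x) = 1*(-6) + 4*x/5 = -6 + 4*x/5)
(-1407 - 13784)*(-115*77 + U((-54 - 70)*(106 - 29))) = (-1407 - 13784)*(-115*77 + (-6 + 4*((-54 - 70)*(106 - 29))/5)) = -15191*(-8855 + (-6 + 4*(-124*77)/5)) = -15191*(-8855 + (-6 + (⅘)*(-9548))) = -15191*(-8855 + (-6 - 38192/5)) = -15191*(-8855 - 38222/5) = -15191*(-82497/5) = 1253211927/5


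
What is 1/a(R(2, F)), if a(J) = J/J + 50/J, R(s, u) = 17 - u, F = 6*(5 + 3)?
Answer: -31/19 ≈ -1.6316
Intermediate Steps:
F = 48 (F = 6*8 = 48)
a(J) = 1 + 50/J
1/a(R(2, F)) = 1/((50 + (17 - 1*48))/(17 - 1*48)) = 1/((50 + (17 - 48))/(17 - 48)) = 1/((50 - 31)/(-31)) = 1/(-1/31*19) = 1/(-19/31) = -31/19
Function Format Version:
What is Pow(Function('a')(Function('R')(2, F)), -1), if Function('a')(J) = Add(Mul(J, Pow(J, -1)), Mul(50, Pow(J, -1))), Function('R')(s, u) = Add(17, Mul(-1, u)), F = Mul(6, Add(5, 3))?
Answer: Rational(-31, 19) ≈ -1.6316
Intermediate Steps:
F = 48 (F = Mul(6, 8) = 48)
Function('a')(J) = Add(1, Mul(50, Pow(J, -1)))
Pow(Function('a')(Function('R')(2, F)), -1) = Pow(Mul(Pow(Add(17, Mul(-1, 48)), -1), Add(50, Add(17, Mul(-1, 48)))), -1) = Pow(Mul(Pow(Add(17, -48), -1), Add(50, Add(17, -48))), -1) = Pow(Mul(Pow(-31, -1), Add(50, -31)), -1) = Pow(Mul(Rational(-1, 31), 19), -1) = Pow(Rational(-19, 31), -1) = Rational(-31, 19)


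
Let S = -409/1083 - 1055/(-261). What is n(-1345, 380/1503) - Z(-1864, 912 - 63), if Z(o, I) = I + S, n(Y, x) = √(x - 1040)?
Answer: -80338901/94221 + 2*I*√65244395/501 ≈ -852.66 + 32.245*I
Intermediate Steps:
n(Y, x) = √(-1040 + x)
S = 345272/94221 (S = -409*1/1083 - 1055*(-1/261) = -409/1083 + 1055/261 = 345272/94221 ≈ 3.6645)
Z(o, I) = 345272/94221 + I (Z(o, I) = I + 345272/94221 = 345272/94221 + I)
n(-1345, 380/1503) - Z(-1864, 912 - 63) = √(-1040 + 380/1503) - (345272/94221 + (912 - 63)) = √(-1040 + 380*(1/1503)) - (345272/94221 + 849) = √(-1040 + 380/1503) - 1*80338901/94221 = √(-1562740/1503) - 80338901/94221 = 2*I*√65244395/501 - 80338901/94221 = -80338901/94221 + 2*I*√65244395/501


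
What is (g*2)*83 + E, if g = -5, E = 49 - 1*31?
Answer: -812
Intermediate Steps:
E = 18 (E = 49 - 31 = 18)
(g*2)*83 + E = -5*2*83 + 18 = -10*83 + 18 = -830 + 18 = -812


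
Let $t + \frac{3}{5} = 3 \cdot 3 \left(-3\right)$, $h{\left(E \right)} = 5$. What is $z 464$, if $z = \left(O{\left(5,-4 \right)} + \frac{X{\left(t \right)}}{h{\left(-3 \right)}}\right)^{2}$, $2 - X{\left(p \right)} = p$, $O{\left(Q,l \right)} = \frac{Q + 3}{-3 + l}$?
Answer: $\frac{324287744}{30625} \approx 10589.0$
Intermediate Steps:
$O{\left(Q,l \right)} = \frac{3 + Q}{-3 + l}$
$t = - \frac{138}{5}$ ($t = - \frac{3}{5} + 3 \cdot 3 \left(-3\right) = - \frac{3}{5} + 9 \left(-3\right) = - \frac{3}{5} - 27 = - \frac{138}{5} \approx -27.6$)
$X{\left(p \right)} = 2 - p$
$z = \frac{698896}{30625}$ ($z = \left(\frac{3 + 5}{-3 - 4} + \frac{2 - - \frac{138}{5}}{5}\right)^{2} = \left(\frac{1}{-7} \cdot 8 + \left(2 + \frac{138}{5}\right) \frac{1}{5}\right)^{2} = \left(\left(- \frac{1}{7}\right) 8 + \frac{148}{5} \cdot \frac{1}{5}\right)^{2} = \left(- \frac{8}{7} + \frac{148}{25}\right)^{2} = \left(\frac{836}{175}\right)^{2} = \frac{698896}{30625} \approx 22.821$)
$z 464 = \frac{698896}{30625} \cdot 464 = \frac{324287744}{30625}$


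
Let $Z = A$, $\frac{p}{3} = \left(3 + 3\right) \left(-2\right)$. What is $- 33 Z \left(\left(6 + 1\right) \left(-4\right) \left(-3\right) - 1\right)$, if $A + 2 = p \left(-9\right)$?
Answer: $-881958$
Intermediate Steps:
$p = -36$ ($p = 3 \left(3 + 3\right) \left(-2\right) = 3 \cdot 6 \left(-2\right) = 3 \left(-12\right) = -36$)
$A = 322$ ($A = -2 - -324 = -2 + 324 = 322$)
$Z = 322$
$- 33 Z \left(\left(6 + 1\right) \left(-4\right) \left(-3\right) - 1\right) = \left(-33\right) 322 \left(\left(6 + 1\right) \left(-4\right) \left(-3\right) - 1\right) = - 10626 \left(7 \left(-4\right) \left(-3\right) - 1\right) = - 10626 \left(\left(-28\right) \left(-3\right) - 1\right) = - 10626 \left(84 - 1\right) = \left(-10626\right) 83 = -881958$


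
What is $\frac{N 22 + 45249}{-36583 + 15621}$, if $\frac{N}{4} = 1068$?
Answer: $- \frac{139233}{20962} \approx -6.6422$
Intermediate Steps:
$N = 4272$ ($N = 4 \cdot 1068 = 4272$)
$\frac{N 22 + 45249}{-36583 + 15621} = \frac{4272 \cdot 22 + 45249}{-36583 + 15621} = \frac{93984 + 45249}{-20962} = 139233 \left(- \frac{1}{20962}\right) = - \frac{139233}{20962}$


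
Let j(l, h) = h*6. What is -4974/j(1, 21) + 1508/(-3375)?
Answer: -943181/23625 ≈ -39.923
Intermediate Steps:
j(l, h) = 6*h
-4974/j(1, 21) + 1508/(-3375) = -4974/(6*21) + 1508/(-3375) = -4974/126 + 1508*(-1/3375) = -4974*1/126 - 1508/3375 = -829/21 - 1508/3375 = -943181/23625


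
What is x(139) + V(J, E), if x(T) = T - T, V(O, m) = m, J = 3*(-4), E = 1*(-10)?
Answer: -10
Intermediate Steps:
E = -10
J = -12
x(T) = 0
x(139) + V(J, E) = 0 - 10 = -10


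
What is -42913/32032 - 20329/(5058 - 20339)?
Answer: -50275/5378912 ≈ -0.0093467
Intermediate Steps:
-42913/32032 - 20329/(5058 - 20339) = -42913*1/32032 - 20329/(-15281) = -3301/2464 - 20329*(-1/15281) = -3301/2464 + 20329/15281 = -50275/5378912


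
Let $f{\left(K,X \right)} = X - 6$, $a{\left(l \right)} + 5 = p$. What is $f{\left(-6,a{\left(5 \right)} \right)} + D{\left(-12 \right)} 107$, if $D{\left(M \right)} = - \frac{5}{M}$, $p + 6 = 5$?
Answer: $\frac{391}{12} \approx 32.583$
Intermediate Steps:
$p = -1$ ($p = -6 + 5 = -1$)
$a{\left(l \right)} = -6$ ($a{\left(l \right)} = -5 - 1 = -6$)
$f{\left(K,X \right)} = -6 + X$ ($f{\left(K,X \right)} = X - 6 = -6 + X$)
$f{\left(-6,a{\left(5 \right)} \right)} + D{\left(-12 \right)} 107 = \left(-6 - 6\right) + - \frac{5}{-12} \cdot 107 = -12 + \left(-5\right) \left(- \frac{1}{12}\right) 107 = -12 + \frac{5}{12} \cdot 107 = -12 + \frac{535}{12} = \frac{391}{12}$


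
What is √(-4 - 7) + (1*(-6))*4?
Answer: -24 + I*√11 ≈ -24.0 + 3.3166*I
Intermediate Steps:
√(-4 - 7) + (1*(-6))*4 = √(-11) - 6*4 = I*√11 - 24 = -24 + I*√11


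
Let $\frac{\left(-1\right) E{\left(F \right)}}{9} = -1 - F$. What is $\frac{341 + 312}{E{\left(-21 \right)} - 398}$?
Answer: $- \frac{653}{578} \approx -1.1298$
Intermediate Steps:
$E{\left(F \right)} = 9 + 9 F$ ($E{\left(F \right)} = - 9 \left(-1 - F\right) = 9 + 9 F$)
$\frac{341 + 312}{E{\left(-21 \right)} - 398} = \frac{341 + 312}{\left(9 + 9 \left(-21\right)\right) - 398} = \frac{653}{\left(9 - 189\right) - 398} = \frac{653}{-180 - 398} = \frac{653}{-578} = 653 \left(- \frac{1}{578}\right) = - \frac{653}{578}$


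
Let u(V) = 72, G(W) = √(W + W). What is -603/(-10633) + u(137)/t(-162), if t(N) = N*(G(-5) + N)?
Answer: 8298369/139579391 + 2*I*√10/118143 ≈ 0.059453 + 5.3533e-5*I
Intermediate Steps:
G(W) = √2*√W (G(W) = √(2*W) = √2*√W)
t(N) = N*(N + I*√10) (t(N) = N*(√2*√(-5) + N) = N*(√2*(I*√5) + N) = N*(I*√10 + N) = N*(N + I*√10))
-603/(-10633) + u(137)/t(-162) = -603/(-10633) + 72/((-162*(-162 + I*√10))) = -603*(-1/10633) + 72/(26244 - 162*I*√10) = 603/10633 + 72/(26244 - 162*I*√10)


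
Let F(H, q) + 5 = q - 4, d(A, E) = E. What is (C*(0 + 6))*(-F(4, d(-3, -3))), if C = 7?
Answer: 504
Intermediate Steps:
F(H, q) = -9 + q (F(H, q) = -5 + (q - 4) = -5 + (-4 + q) = -9 + q)
(C*(0 + 6))*(-F(4, d(-3, -3))) = (7*(0 + 6))*(-(-9 - 3)) = (7*6)*(-1*(-12)) = 42*12 = 504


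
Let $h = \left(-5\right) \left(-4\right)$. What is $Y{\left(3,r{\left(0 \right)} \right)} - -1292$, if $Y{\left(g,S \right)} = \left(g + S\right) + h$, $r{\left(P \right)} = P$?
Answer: $1315$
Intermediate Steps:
$h = 20$
$Y{\left(g,S \right)} = 20 + S + g$ ($Y{\left(g,S \right)} = \left(g + S\right) + 20 = \left(S + g\right) + 20 = 20 + S + g$)
$Y{\left(3,r{\left(0 \right)} \right)} - -1292 = \left(20 + 0 + 3\right) - -1292 = 23 + 1292 = 1315$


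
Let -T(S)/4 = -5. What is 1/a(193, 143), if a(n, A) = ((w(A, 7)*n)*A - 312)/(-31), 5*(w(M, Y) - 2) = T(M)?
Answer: -31/165282 ≈ -0.00018756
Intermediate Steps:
T(S) = 20 (T(S) = -4*(-5) = 20)
w(M, Y) = 6 (w(M, Y) = 2 + (1/5)*20 = 2 + 4 = 6)
a(n, A) = 312/31 - 6*A*n/31 (a(n, A) = ((6*n)*A - 312)/(-31) = (6*A*n - 312)*(-1/31) = (-312 + 6*A*n)*(-1/31) = 312/31 - 6*A*n/31)
1/a(193, 143) = 1/(312/31 - 6/31*143*193) = 1/(312/31 - 165594/31) = 1/(-165282/31) = -31/165282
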